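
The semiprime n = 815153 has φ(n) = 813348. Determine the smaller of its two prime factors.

887

φ(n) = (p−1)(q−1) = n − (p+q) + 1, so p + q = 815153 − 813348 + 1 = 1806.
p and q are the roots of t² − 1806t + 815153 = 0.
Discriminant: 1806² − 4·815153 = 3261636 − 3260612 = 1024; √1024 = 32.
q = (1806 − 32)/2 = 887, p = (1806 + 32)/2 = 919.
Check: 887 · 919 = 815153.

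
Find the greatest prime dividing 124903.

124903 = 29 · 4307
4307 = 59 · 73
73 is prime.
So 124903 = 29 · 59 · 73; the largest prime factor is 73.

73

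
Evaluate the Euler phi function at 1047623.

Factor: 1047623 = 73 · 113 · 127.
φ(1047623) = (73−1) · (113−1) · (127−1) = 72 · 112 · 126 = 1016064.

1016064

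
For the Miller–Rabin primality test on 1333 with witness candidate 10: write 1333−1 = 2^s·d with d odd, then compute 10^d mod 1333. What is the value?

907

1333 − 1 = 1332 = 2^2 · 333, so d = 333.
10^1 ≡ 10 (mod 1333)
10^2 ≡ 10^2 = 100 ≡ 100 (mod 1333)
10^4 ≡ 100^2 = 10000 ≡ 669 (mod 1333)
10^8 ≡ 669^2 = 447561 ≡ 1006 (mod 1333)
10^16 ≡ 1006^2 = 1012036 ≡ 289 (mod 1333)
10^32 ≡ 289^2 = 83521 ≡ 875 (mod 1333)
10^64 ≡ 875^2 = 765625 ≡ 483 (mod 1333)
10^128 ≡ 483^2 = 233289 ≡ 14 (mod 1333)
10^256 ≡ 14^2 = 196 ≡ 196 (mod 1333)
333 = 256 + 64 + 8 + 4 + 1 in binary powers of 2.
So 10^333 ≡ 196 · 483 · 1006 · 669 · 10 ≡ 907 (mod 1333).
Squaring chain: 907 → 188; never reaches −1, so base 10 is a Miller–Rabin witness that 1333 is composite.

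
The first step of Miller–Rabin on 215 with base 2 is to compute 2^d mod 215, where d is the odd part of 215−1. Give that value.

168

215 − 1 = 214 = 2^1 · 107, so d = 107.
2^1 ≡ 2 (mod 215)
2^2 ≡ 2^2 = 4 ≡ 4 (mod 215)
2^4 ≡ 4^2 = 16 ≡ 16 (mod 215)
2^8 ≡ 16^2 = 256 ≡ 41 (mod 215)
2^16 ≡ 41^2 = 1681 ≡ 176 (mod 215)
2^32 ≡ 176^2 = 30976 ≡ 16 (mod 215)
2^64 ≡ 16^2 = 256 ≡ 41 (mod 215)
107 = 64 + 32 + 8 + 2 + 1 in binary powers of 2.
So 2^107 ≡ 41 · 16 · 41 · 4 · 2 ≡ 168 (mod 215).
Squaring chain: 168; never reaches −1, so base 2 is a Miller–Rabin witness that 215 is composite.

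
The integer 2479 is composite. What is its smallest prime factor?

2479 is odd.
Digit sum 22, not divisible by 3.
Ends in 9: not divisible by 5.
7: 2479 = 7·354 + 1
11: 2479 = 11·225 + 4
13: 2479 = 13·190 + 9
17: 2479 = 17·145 + 14
19: 2479 = 19·130 + 9
23: 2479 = 23·107 + 18
29: 2479 = 29·85 + 14
31: 2479 = 31·79 + 30
37: 2479 = 37·67

37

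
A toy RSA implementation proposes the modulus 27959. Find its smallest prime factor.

73

27959 is odd.
Digit sum 32, not divisible by 3.
Ends in 9: not divisible by 5.
7: 27959 = 7·3994 + 1
11: 27959 = 11·2541 + 8
13: 27959 = 13·2150 + 9
17: 27959 = 17·1644 + 11
19: 27959 = 19·1471 + 10
23: 27959 = 23·1215 + 14
29: 27959 = 29·964 + 3
31: 27959 = 31·901 + 28
37: 27959 = 37·755 + 24
41: 27959 = 41·681 + 38
43: 27959 = 43·650 + 9
47: 27959 = 47·594 + 41
53: 27959 = 53·527 + 28
59: 27959 = 59·473 + 52
61: 27959 = 61·458 + 21
67: 27959 = 67·417 + 20
71: 27959 = 71·393 + 56
73: 27959 = 73·383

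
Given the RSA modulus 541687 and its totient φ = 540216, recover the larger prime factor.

739

φ(n) = (p−1)(q−1) = n − (p+q) + 1, so p + q = 541687 − 540216 + 1 = 1472.
p and q are the roots of t² − 1472t + 541687 = 0.
Discriminant: 1472² − 4·541687 = 2166784 − 2166748 = 36; √36 = 6.
q = (1472 − 6)/2 = 733, p = (1472 + 6)/2 = 739.
Check: 733 · 739 = 541687.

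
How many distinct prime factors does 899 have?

2

899 = 29 · 31
899 = 29 · 31, which has 2 distinct prime factors.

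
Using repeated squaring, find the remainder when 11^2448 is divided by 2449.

2141

11^1 ≡ 11 (mod 2449)
11^2 ≡ 11^2 = 121 ≡ 121 (mod 2449)
11^4 ≡ 121^2 = 14641 ≡ 2396 (mod 2449)
11^8 ≡ 2396^2 = 5740816 ≡ 360 (mod 2449)
11^16 ≡ 360^2 = 129600 ≡ 2252 (mod 2449)
11^32 ≡ 2252^2 = 5071504 ≡ 2074 (mod 2449)
11^64 ≡ 2074^2 = 4301476 ≡ 1032 (mod 2449)
11^128 ≡ 1032^2 = 1065024 ≡ 2158 (mod 2449)
11^256 ≡ 2158^2 = 4656964 ≡ 1415 (mod 2449)
11^512 ≡ 1415^2 = 2002225 ≡ 1392 (mod 2449)
11^1024 ≡ 1392^2 = 1937664 ≡ 505 (mod 2449)
11^2048 ≡ 505^2 = 255025 ≡ 329 (mod 2449)
2448 = 2048 + 256 + 128 + 16 in binary powers of 2.
So 11^2448 ≡ 329 · 1415 · 2158 · 2252 ≡ 2141 (mod 2449).
Since 2141 ≠ 1, base 11 is a Fermat witness: 2449 is composite.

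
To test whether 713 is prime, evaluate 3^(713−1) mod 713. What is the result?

3^1 ≡ 3 (mod 713)
3^2 ≡ 3^2 = 9 ≡ 9 (mod 713)
3^4 ≡ 9^2 = 81 ≡ 81 (mod 713)
3^8 ≡ 81^2 = 6561 ≡ 144 (mod 713)
3^16 ≡ 144^2 = 20736 ≡ 59 (mod 713)
3^32 ≡ 59^2 = 3481 ≡ 629 (mod 713)
3^64 ≡ 629^2 = 395641 ≡ 639 (mod 713)
3^128 ≡ 639^2 = 408321 ≡ 485 (mod 713)
3^256 ≡ 485^2 = 235225 ≡ 648 (mod 713)
3^512 ≡ 648^2 = 419904 ≡ 660 (mod 713)
712 = 512 + 128 + 64 + 8 in binary powers of 2.
So 3^712 ≡ 660 · 485 · 639 · 144 ≡ 696 (mod 713).
Since 696 ≠ 1, base 3 is a Fermat witness: 713 is composite.

696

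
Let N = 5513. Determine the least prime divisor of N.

37

5513 is odd.
Digit sum 14, not divisible by 3.
Ends in 3: not divisible by 5.
7: 5513 = 7·787 + 4
11: 5513 = 11·501 + 2
13: 5513 = 13·424 + 1
17: 5513 = 17·324 + 5
19: 5513 = 19·290 + 3
23: 5513 = 23·239 + 16
29: 5513 = 29·190 + 3
31: 5513 = 31·177 + 26
37: 5513 = 37·149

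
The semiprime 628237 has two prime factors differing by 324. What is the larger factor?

971

Since p = q + 324, we have 628237 = q(q + 324), so q² + 324q − 628237 = 0.
Discriminant: 324² + 4·628237 = 104976 + 2512948 = 2617924; √2617924 = 1618.
q = (−324 + 1618)/2 = 647, and p = q + 324 = 971.
Check: 647 · 971 = 628237.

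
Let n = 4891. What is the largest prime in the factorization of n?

4891 = 67 · 73
73 is prime.
So 4891 = 67 · 73; the largest prime factor is 73.

73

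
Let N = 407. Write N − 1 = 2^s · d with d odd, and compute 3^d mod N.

407 − 1 = 406 = 2^1 · 203, so d = 203.
3^1 ≡ 3 (mod 407)
3^2 ≡ 3^2 = 9 ≡ 9 (mod 407)
3^4 ≡ 9^2 = 81 ≡ 81 (mod 407)
3^8 ≡ 81^2 = 6561 ≡ 49 (mod 407)
3^16 ≡ 49^2 = 2401 ≡ 366 (mod 407)
3^32 ≡ 366^2 = 133956 ≡ 53 (mod 407)
3^64 ≡ 53^2 = 2809 ≡ 367 (mod 407)
3^128 ≡ 367^2 = 134689 ≡ 379 (mod 407)
203 = 128 + 64 + 8 + 2 + 1 in binary powers of 2.
So 3^203 ≡ 379 · 367 · 49 · 9 · 3 ≡ 280 (mod 407).
Squaring chain: 280; never reaches −1, so base 3 is a Miller–Rabin witness that 407 is composite.

280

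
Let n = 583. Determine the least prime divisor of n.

11

583 is odd.
Digit sum 16, not divisible by 3.
Ends in 3: not divisible by 5.
7: 583 = 7·83 + 2
11: 583 = 11·53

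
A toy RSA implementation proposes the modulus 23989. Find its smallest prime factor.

7

23989 is odd.
Digit sum 31, not divisible by 3.
Ends in 9: not divisible by 5.
7: 23989 = 7·3427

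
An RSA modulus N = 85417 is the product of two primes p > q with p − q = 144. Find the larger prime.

373

Since p = q + 144, we have 85417 = q(q + 144), so q² + 144q − 85417 = 0.
Discriminant: 144² + 4·85417 = 20736 + 341668 = 362404; √362404 = 602.
q = (−144 + 602)/2 = 229, and p = q + 144 = 373.
Check: 229 · 373 = 85417.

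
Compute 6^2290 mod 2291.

400

6^1 ≡ 6 (mod 2291)
6^2 ≡ 6^2 = 36 ≡ 36 (mod 2291)
6^4 ≡ 36^2 = 1296 ≡ 1296 (mod 2291)
6^8 ≡ 1296^2 = 1679616 ≡ 313 (mod 2291)
6^16 ≡ 313^2 = 97969 ≡ 1747 (mod 2291)
6^32 ≡ 1747^2 = 3052009 ≡ 397 (mod 2291)
6^64 ≡ 397^2 = 157609 ≡ 1821 (mod 2291)
6^128 ≡ 1821^2 = 3316041 ≡ 964 (mod 2291)
6^256 ≡ 964^2 = 929296 ≡ 1441 (mod 2291)
6^512 ≡ 1441^2 = 2076481 ≡ 835 (mod 2291)
6^1024 ≡ 835^2 = 697225 ≡ 761 (mod 2291)
6^2048 ≡ 761^2 = 579121 ≡ 1789 (mod 2291)
2290 = 2048 + 128 + 64 + 32 + 16 + 2 in binary powers of 2.
So 6^2290 ≡ 1789 · 964 · 1821 · 397 · 1747 · 36 ≡ 400 (mod 2291).
Since 400 ≠ 1, base 6 is a Fermat witness: 2291 is composite.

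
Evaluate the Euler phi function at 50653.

Factor: 50653 = 37^3.
φ(50653) = 37^2·(37−1) = 49284.

49284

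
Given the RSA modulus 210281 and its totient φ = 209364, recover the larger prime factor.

φ(n) = (p−1)(q−1) = n − (p+q) + 1, so p + q = 210281 − 209364 + 1 = 918.
p and q are the roots of t² − 918t + 210281 = 0.
Discriminant: 918² − 4·210281 = 842724 − 841124 = 1600; √1600 = 40.
q = (918 − 40)/2 = 439, p = (918 + 40)/2 = 479.
Check: 439 · 479 = 210281.

479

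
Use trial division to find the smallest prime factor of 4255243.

4255243 is odd.
Digit sum 25, not divisible by 3.
Ends in 3: not divisible by 5.
7: 4255243 = 7·607891 + 6
11: 4255243 = 11·386840 + 3
13: 4255243 = 13·327326 + 5
17: 4255243 = 17·250308 + 7
19: 4255243 = 19·223960 + 3
23: 4255243 = 23·185010 + 13
29: 4255243 = 29·146732 + 15
31: 4255243 = 31·137265 + 28
37: 4255243 = 37·115006 + 21
41: 4255243 = 41·103786 + 17
43: 4255243 = 43·98959 + 6
47: 4255243 = 47·90537 + 4
53: 4255243 = 53·80287 + 32
59: 4255243 = 59·72122 + 45
61: 4255243 = 61·69758 + 5
67: 4255243 = 67·63511 + 6
71: 4255243 = 71·59933

71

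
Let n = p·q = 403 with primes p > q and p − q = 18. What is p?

Since p = q + 18, we have 403 = q(q + 18), so q² + 18q − 403 = 0.
Discriminant: 18² + 4·403 = 324 + 1612 = 1936; √1936 = 44.
q = (−18 + 44)/2 = 13, and p = q + 18 = 31.
Check: 13 · 31 = 403.

31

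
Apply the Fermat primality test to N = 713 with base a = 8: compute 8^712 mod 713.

188

8^1 ≡ 8 (mod 713)
8^2 ≡ 8^2 = 64 ≡ 64 (mod 713)
8^4 ≡ 64^2 = 4096 ≡ 531 (mod 713)
8^8 ≡ 531^2 = 281961 ≡ 326 (mod 713)
8^16 ≡ 326^2 = 106276 ≡ 39 (mod 713)
8^32 ≡ 39^2 = 1521 ≡ 95 (mod 713)
8^64 ≡ 95^2 = 9025 ≡ 469 (mod 713)
8^128 ≡ 469^2 = 219961 ≡ 357 (mod 713)
8^256 ≡ 357^2 = 127449 ≡ 535 (mod 713)
8^512 ≡ 535^2 = 286225 ≡ 312 (mod 713)
712 = 512 + 128 + 64 + 8 in binary powers of 2.
So 8^712 ≡ 312 · 357 · 469 · 326 ≡ 188 (mod 713).
Since 188 ≠ 1, base 8 is a Fermat witness: 713 is composite.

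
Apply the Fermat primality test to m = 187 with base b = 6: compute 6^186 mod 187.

49

6^1 ≡ 6 (mod 187)
6^2 ≡ 6^2 = 36 ≡ 36 (mod 187)
6^4 ≡ 36^2 = 1296 ≡ 174 (mod 187)
6^8 ≡ 174^2 = 30276 ≡ 169 (mod 187)
6^16 ≡ 169^2 = 28561 ≡ 137 (mod 187)
6^32 ≡ 137^2 = 18769 ≡ 69 (mod 187)
6^64 ≡ 69^2 = 4761 ≡ 86 (mod 187)
6^128 ≡ 86^2 = 7396 ≡ 103 (mod 187)
186 = 128 + 32 + 16 + 8 + 2 in binary powers of 2.
So 6^186 ≡ 103 · 69 · 137 · 169 · 36 ≡ 49 (mod 187).
Since 49 ≠ 1, base 6 is a Fermat witness: 187 is composite.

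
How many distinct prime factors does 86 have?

86 = 2 · 43
86 = 2 · 43, which has 2 distinct prime factors.

2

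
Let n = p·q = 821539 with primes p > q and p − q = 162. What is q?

829

Since p = q + 162, we have 821539 = q(q + 162), so q² + 162q − 821539 = 0.
Discriminant: 162² + 4·821539 = 26244 + 3286156 = 3312400; √3312400 = 1820.
q = (−162 + 1820)/2 = 829, and p = q + 162 = 991.
Check: 829 · 991 = 821539.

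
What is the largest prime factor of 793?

793 = 13 · 61
61 is prime.
So 793 = 13 · 61; the largest prime factor is 61.

61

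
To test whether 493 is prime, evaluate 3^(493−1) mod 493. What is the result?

3^1 ≡ 3 (mod 493)
3^2 ≡ 3^2 = 9 ≡ 9 (mod 493)
3^4 ≡ 9^2 = 81 ≡ 81 (mod 493)
3^8 ≡ 81^2 = 6561 ≡ 152 (mod 493)
3^16 ≡ 152^2 = 23104 ≡ 426 (mod 493)
3^32 ≡ 426^2 = 181476 ≡ 52 (mod 493)
3^64 ≡ 52^2 = 2704 ≡ 239 (mod 493)
3^128 ≡ 239^2 = 57121 ≡ 426 (mod 493)
3^256 ≡ 426^2 = 181476 ≡ 52 (mod 493)
492 = 256 + 128 + 64 + 32 + 8 + 4 in binary powers of 2.
So 3^492 ≡ 52 · 426 · 239 · 52 · 152 · 81 ≡ 310 (mod 493).
Since 310 ≠ 1, base 3 is a Fermat witness: 493 is composite.

310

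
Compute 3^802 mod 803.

284

3^1 ≡ 3 (mod 803)
3^2 ≡ 3^2 = 9 ≡ 9 (mod 803)
3^4 ≡ 9^2 = 81 ≡ 81 (mod 803)
3^8 ≡ 81^2 = 6561 ≡ 137 (mod 803)
3^16 ≡ 137^2 = 18769 ≡ 300 (mod 803)
3^32 ≡ 300^2 = 90000 ≡ 64 (mod 803)
3^64 ≡ 64^2 = 4096 ≡ 81 (mod 803)
3^128 ≡ 81^2 = 6561 ≡ 137 (mod 803)
3^256 ≡ 137^2 = 18769 ≡ 300 (mod 803)
3^512 ≡ 300^2 = 90000 ≡ 64 (mod 803)
802 = 512 + 256 + 32 + 2 in binary powers of 2.
So 3^802 ≡ 64 · 300 · 64 · 9 ≡ 284 (mod 803).
Since 284 ≠ 1, base 3 is a Fermat witness: 803 is composite.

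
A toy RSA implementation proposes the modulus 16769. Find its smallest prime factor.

41

16769 is odd.
Digit sum 29, not divisible by 3.
Ends in 9: not divisible by 5.
7: 16769 = 7·2395 + 4
11: 16769 = 11·1524 + 5
13: 16769 = 13·1289 + 12
17: 16769 = 17·986 + 7
19: 16769 = 19·882 + 11
23: 16769 = 23·729 + 2
29: 16769 = 29·578 + 7
31: 16769 = 31·540 + 29
37: 16769 = 37·453 + 8
41: 16769 = 41·409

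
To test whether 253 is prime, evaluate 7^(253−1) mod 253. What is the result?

7^1 ≡ 7 (mod 253)
7^2 ≡ 7^2 = 49 ≡ 49 (mod 253)
7^4 ≡ 49^2 = 2401 ≡ 124 (mod 253)
7^8 ≡ 124^2 = 15376 ≡ 196 (mod 253)
7^16 ≡ 196^2 = 38416 ≡ 213 (mod 253)
7^32 ≡ 213^2 = 45369 ≡ 82 (mod 253)
7^64 ≡ 82^2 = 6724 ≡ 146 (mod 253)
7^128 ≡ 146^2 = 21316 ≡ 64 (mod 253)
252 = 128 + 64 + 32 + 16 + 8 + 4 in binary powers of 2.
So 7^252 ≡ 64 · 146 · 82 · 213 · 196 · 124 ≡ 82 (mod 253).
Since 82 ≠ 1, base 7 is a Fermat witness: 253 is composite.

82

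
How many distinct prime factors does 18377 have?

3

18377 = 17 · 1081
1081 = 23 · 47
18377 = 17 · 23 · 47, which has 3 distinct prime factors.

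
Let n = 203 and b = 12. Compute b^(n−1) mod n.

86

12^1 ≡ 12 (mod 203)
12^2 ≡ 12^2 = 144 ≡ 144 (mod 203)
12^4 ≡ 144^2 = 20736 ≡ 30 (mod 203)
12^8 ≡ 30^2 = 900 ≡ 88 (mod 203)
12^16 ≡ 88^2 = 7744 ≡ 30 (mod 203)
12^32 ≡ 30^2 = 900 ≡ 88 (mod 203)
12^64 ≡ 88^2 = 7744 ≡ 30 (mod 203)
12^128 ≡ 30^2 = 900 ≡ 88 (mod 203)
202 = 128 + 64 + 8 + 2 in binary powers of 2.
So 12^202 ≡ 88 · 30 · 88 · 144 ≡ 86 (mod 203).
Since 86 ≠ 1, base 12 is a Fermat witness: 203 is composite.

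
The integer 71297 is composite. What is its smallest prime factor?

71297 is odd.
Digit sum 26, not divisible by 3.
Ends in 7: not divisible by 5.
7: 71297 = 7·10185 + 2
11: 71297 = 11·6481 + 6
13: 71297 = 13·5484 + 5
17: 71297 = 17·4193 + 16
19: 71297 = 19·3752 + 9
23: 71297 = 23·3099 + 20
29: 71297 = 29·2458 + 15
31: 71297 = 31·2299 + 28
37: 71297 = 37·1926 + 35
41: 71297 = 41·1738 + 39
43: 71297 = 43·1658 + 3
47: 71297 = 47·1516 + 45
53: 71297 = 53·1345 + 12
59: 71297 = 59·1208 + 25
61: 71297 = 61·1168 + 49
67: 71297 = 67·1064 + 9
71: 71297 = 71·1004 + 13
73: 71297 = 73·976 + 49
79: 71297 = 79·902 + 39
83: 71297 = 83·859

83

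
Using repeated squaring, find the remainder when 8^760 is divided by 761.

8^1 ≡ 8 (mod 761)
8^2 ≡ 8^2 = 64 ≡ 64 (mod 761)
8^4 ≡ 64^2 = 4096 ≡ 291 (mod 761)
8^8 ≡ 291^2 = 84681 ≡ 210 (mod 761)
8^16 ≡ 210^2 = 44100 ≡ 723 (mod 761)
8^32 ≡ 723^2 = 522729 ≡ 683 (mod 761)
8^64 ≡ 683^2 = 466489 ≡ 757 (mod 761)
8^128 ≡ 757^2 = 573049 ≡ 16 (mod 761)
8^256 ≡ 16^2 = 256 ≡ 256 (mod 761)
8^512 ≡ 256^2 = 65536 ≡ 90 (mod 761)
760 = 512 + 128 + 64 + 32 + 16 + 8 in binary powers of 2.
So 8^760 ≡ 90 · 16 · 757 · 683 · 723 · 210 ≡ 1 (mod 761).
Since the result is 1, base 8 gives no evidence that 761 is composite.

1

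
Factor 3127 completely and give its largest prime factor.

3127 = 53 · 59
59 is prime.
So 3127 = 53 · 59; the largest prime factor is 59.

59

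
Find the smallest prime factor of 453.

453 is odd.
Digit sum 12, divisible by 3.

3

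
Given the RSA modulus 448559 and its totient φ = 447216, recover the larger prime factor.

φ(n) = (p−1)(q−1) = n − (p+q) + 1, so p + q = 448559 − 447216 + 1 = 1344.
p and q are the roots of t² − 1344t + 448559 = 0.
Discriminant: 1344² − 4·448559 = 1806336 − 1794236 = 12100; √12100 = 110.
q = (1344 − 110)/2 = 617, p = (1344 + 110)/2 = 727.
Check: 617 · 727 = 448559.

727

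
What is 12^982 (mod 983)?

12^1 ≡ 12 (mod 983)
12^2 ≡ 12^2 = 144 ≡ 144 (mod 983)
12^4 ≡ 144^2 = 20736 ≡ 93 (mod 983)
12^8 ≡ 93^2 = 8649 ≡ 785 (mod 983)
12^16 ≡ 785^2 = 616225 ≡ 867 (mod 983)
12^32 ≡ 867^2 = 751689 ≡ 677 (mod 983)
12^64 ≡ 677^2 = 458329 ≡ 251 (mod 983)
12^128 ≡ 251^2 = 63001 ≡ 89 (mod 983)
12^256 ≡ 89^2 = 7921 ≡ 57 (mod 983)
12^512 ≡ 57^2 = 3249 ≡ 300 (mod 983)
982 = 512 + 256 + 128 + 64 + 16 + 4 + 2 in binary powers of 2.
So 12^982 ≡ 300 · 57 · 89 · 251 · 867 · 93 · 144 ≡ 1 (mod 983).
Since the result is 1, base 12 gives no evidence that 983 is composite.

1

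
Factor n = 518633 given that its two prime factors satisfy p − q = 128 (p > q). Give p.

787

Since p = q + 128, we have 518633 = q(q + 128), so q² + 128q − 518633 = 0.
Discriminant: 128² + 4·518633 = 16384 + 2074532 = 2090916; √2090916 = 1446.
q = (−128 + 1446)/2 = 659, and p = q + 128 = 787.
Check: 659 · 787 = 518633.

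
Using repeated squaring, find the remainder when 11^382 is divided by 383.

11^1 ≡ 11 (mod 383)
11^2 ≡ 11^2 = 121 ≡ 121 (mod 383)
11^4 ≡ 121^2 = 14641 ≡ 87 (mod 383)
11^8 ≡ 87^2 = 7569 ≡ 292 (mod 383)
11^16 ≡ 292^2 = 85264 ≡ 238 (mod 383)
11^32 ≡ 238^2 = 56644 ≡ 343 (mod 383)
11^64 ≡ 343^2 = 117649 ≡ 68 (mod 383)
11^128 ≡ 68^2 = 4624 ≡ 28 (mod 383)
11^256 ≡ 28^2 = 784 ≡ 18 (mod 383)
382 = 256 + 64 + 32 + 16 + 8 + 4 + 2 in binary powers of 2.
So 11^382 ≡ 18 · 68 · 343 · 238 · 292 · 87 · 121 ≡ 1 (mod 383).
Since the result is 1, base 11 gives no evidence that 383 is composite.

1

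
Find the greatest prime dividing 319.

319 = 11 · 29
29 is prime.
So 319 = 11 · 29; the largest prime factor is 29.

29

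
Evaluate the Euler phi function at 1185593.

1150848

Factor: 1185593 = 73 · 109 · 149.
φ(1185593) = (73−1) · (109−1) · (149−1) = 72 · 108 · 148 = 1150848.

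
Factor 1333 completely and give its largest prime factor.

43

1333 = 31 · 43
43 is prime.
So 1333 = 31 · 43; the largest prime factor is 43.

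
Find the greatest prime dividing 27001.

67

27001 = 13 · 2077
2077 = 31 · 67
67 is prime.
So 27001 = 13 · 31 · 67; the largest prime factor is 67.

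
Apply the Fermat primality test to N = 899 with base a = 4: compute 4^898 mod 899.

4^1 ≡ 4 (mod 899)
4^2 ≡ 4^2 = 16 ≡ 16 (mod 899)
4^4 ≡ 16^2 = 256 ≡ 256 (mod 899)
4^8 ≡ 256^2 = 65536 ≡ 808 (mod 899)
4^16 ≡ 808^2 = 652864 ≡ 190 (mod 899)
4^32 ≡ 190^2 = 36100 ≡ 140 (mod 899)
4^64 ≡ 140^2 = 19600 ≡ 721 (mod 899)
4^128 ≡ 721^2 = 519841 ≡ 219 (mod 899)
4^256 ≡ 219^2 = 47961 ≡ 314 (mod 899)
4^512 ≡ 314^2 = 98596 ≡ 605 (mod 899)
898 = 512 + 256 + 128 + 2 in binary powers of 2.
So 4^898 ≡ 605 · 314 · 219 · 16 ≡ 219 (mod 899).
Since 219 ≠ 1, base 4 is a Fermat witness: 899 is composite.

219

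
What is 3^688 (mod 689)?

328

3^1 ≡ 3 (mod 689)
3^2 ≡ 3^2 = 9 ≡ 9 (mod 689)
3^4 ≡ 9^2 = 81 ≡ 81 (mod 689)
3^8 ≡ 81^2 = 6561 ≡ 360 (mod 689)
3^16 ≡ 360^2 = 129600 ≡ 68 (mod 689)
3^32 ≡ 68^2 = 4624 ≡ 490 (mod 689)
3^64 ≡ 490^2 = 240100 ≡ 328 (mod 689)
3^128 ≡ 328^2 = 107584 ≡ 100 (mod 689)
3^256 ≡ 100^2 = 10000 ≡ 354 (mod 689)
3^512 ≡ 354^2 = 125316 ≡ 607 (mod 689)
688 = 512 + 128 + 32 + 16 in binary powers of 2.
So 3^688 ≡ 607 · 100 · 490 · 68 ≡ 328 (mod 689).
Since 328 ≠ 1, base 3 is a Fermat witness: 689 is composite.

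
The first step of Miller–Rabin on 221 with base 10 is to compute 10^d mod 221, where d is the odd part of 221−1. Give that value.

192

221 − 1 = 220 = 2^2 · 55, so d = 55.
10^1 ≡ 10 (mod 221)
10^2 ≡ 10^2 = 100 ≡ 100 (mod 221)
10^4 ≡ 100^2 = 10000 ≡ 55 (mod 221)
10^8 ≡ 55^2 = 3025 ≡ 152 (mod 221)
10^16 ≡ 152^2 = 23104 ≡ 120 (mod 221)
10^32 ≡ 120^2 = 14400 ≡ 35 (mod 221)
55 = 32 + 16 + 4 + 2 + 1 in binary powers of 2.
So 10^55 ≡ 35 · 120 · 55 · 100 · 10 ≡ 192 (mod 221).
Squaring chain: 192 → 178; never reaches −1, so base 10 is a Miller–Rabin witness that 221 is composite.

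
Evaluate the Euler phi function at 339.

224

Factor: 339 = 3 · 113.
φ(339) = (3−1) · (113−1) = 2 · 112 = 224.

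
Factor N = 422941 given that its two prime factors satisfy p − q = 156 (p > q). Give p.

Since p = q + 156, we have 422941 = q(q + 156), so q² + 156q − 422941 = 0.
Discriminant: 156² + 4·422941 = 24336 + 1691764 = 1716100; √1716100 = 1310.
q = (−156 + 1310)/2 = 577, and p = q + 156 = 733.
Check: 577 · 733 = 422941.

733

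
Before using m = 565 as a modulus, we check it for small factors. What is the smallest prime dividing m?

5

565 is odd.
Digit sum 16, not divisible by 3.
Ends in 5: divisible by 5.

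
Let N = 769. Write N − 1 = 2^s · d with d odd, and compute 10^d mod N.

769 − 1 = 768 = 2^8 · 3, so d = 3.
10^1 ≡ 10 (mod 769)
10^2 ≡ 10^2 = 100 ≡ 100 (mod 769)
3 = 2 + 1 in binary powers of 2.
So 10^3 ≡ 100 · 10 ≡ 231 (mod 769).
Squaring chain: 231 → 300 → 27 → 729 → 62 → 768 → 1 → 1; reaches −1, so base 10 does not prove 769 composite.

231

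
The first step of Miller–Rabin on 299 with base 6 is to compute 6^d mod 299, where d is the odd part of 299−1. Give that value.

299 − 1 = 298 = 2^1 · 149, so d = 149.
6^1 ≡ 6 (mod 299)
6^2 ≡ 6^2 = 36 ≡ 36 (mod 299)
6^4 ≡ 36^2 = 1296 ≡ 100 (mod 299)
6^8 ≡ 100^2 = 10000 ≡ 133 (mod 299)
6^16 ≡ 133^2 = 17689 ≡ 48 (mod 299)
6^32 ≡ 48^2 = 2304 ≡ 211 (mod 299)
6^64 ≡ 211^2 = 44521 ≡ 269 (mod 299)
6^128 ≡ 269^2 = 72361 ≡ 3 (mod 299)
149 = 128 + 16 + 4 + 1 in binary powers of 2.
So 6^149 ≡ 3 · 48 · 100 · 6 ≡ 288 (mod 299).
Squaring chain: 288; never reaches −1, so base 6 is a Miller–Rabin witness that 299 is composite.

288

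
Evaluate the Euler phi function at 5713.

Factor: 5713 = 29 · 197.
φ(5713) = (29−1) · (197−1) = 28 · 196 = 5488.

5488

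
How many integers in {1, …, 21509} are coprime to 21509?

Factor: 21509 = 137 · 157.
φ(21509) = (137−1) · (157−1) = 136 · 156 = 21216.

21216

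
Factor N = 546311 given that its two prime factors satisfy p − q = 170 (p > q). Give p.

829

Since p = q + 170, we have 546311 = q(q + 170), so q² + 170q − 546311 = 0.
Discriminant: 170² + 4·546311 = 28900 + 2185244 = 2214144; √2214144 = 1488.
q = (−170 + 1488)/2 = 659, and p = q + 170 = 829.
Check: 659 · 829 = 546311.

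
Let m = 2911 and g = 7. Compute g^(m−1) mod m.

7^1 ≡ 7 (mod 2911)
7^2 ≡ 7^2 = 49 ≡ 49 (mod 2911)
7^4 ≡ 49^2 = 2401 ≡ 2401 (mod 2911)
7^8 ≡ 2401^2 = 5764801 ≡ 1021 (mod 2911)
7^16 ≡ 1021^2 = 1042441 ≡ 303 (mod 2911)
7^32 ≡ 303^2 = 91809 ≡ 1568 (mod 2911)
7^64 ≡ 1568^2 = 2458624 ≡ 1740 (mod 2911)
7^128 ≡ 1740^2 = 3027600 ≡ 160 (mod 2911)
7^256 ≡ 160^2 = 25600 ≡ 2312 (mod 2911)
7^512 ≡ 2312^2 = 5345344 ≡ 748 (mod 2911)
7^1024 ≡ 748^2 = 559504 ≡ 592 (mod 2911)
7^2048 ≡ 592^2 = 350464 ≡ 1144 (mod 2911)
2910 = 2048 + 512 + 256 + 64 + 16 + 8 + 4 + 2 in binary powers of 2.
So 7^2910 ≡ 1144 · 748 · 2312 · 1740 · 303 · 1021 · 2401 · 49 ≡ 1795 (mod 2911).
Since 1795 ≠ 1, base 7 is a Fermat witness: 2911 is composite.

1795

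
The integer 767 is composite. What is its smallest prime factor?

13

767 is odd.
Digit sum 20, not divisible by 3.
Ends in 7: not divisible by 5.
7: 767 = 7·109 + 4
11: 767 = 11·69 + 8
13: 767 = 13·59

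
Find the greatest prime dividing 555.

555 = 3 · 185
185 = 5 · 37
37 is prime.
So 555 = 3 · 5 · 37; the largest prime factor is 37.

37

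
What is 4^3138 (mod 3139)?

446

4^1 ≡ 4 (mod 3139)
4^2 ≡ 4^2 = 16 ≡ 16 (mod 3139)
4^4 ≡ 16^2 = 256 ≡ 256 (mod 3139)
4^8 ≡ 256^2 = 65536 ≡ 2756 (mod 3139)
4^16 ≡ 2756^2 = 7595536 ≡ 2295 (mod 3139)
4^32 ≡ 2295^2 = 5267025 ≡ 2922 (mod 3139)
4^64 ≡ 2922^2 = 8538084 ≡ 4 (mod 3139)
4^128 ≡ 4^2 = 16 ≡ 16 (mod 3139)
4^256 ≡ 16^2 = 256 ≡ 256 (mod 3139)
4^512 ≡ 256^2 = 65536 ≡ 2756 (mod 3139)
4^1024 ≡ 2756^2 = 7595536 ≡ 2295 (mod 3139)
4^2048 ≡ 2295^2 = 5267025 ≡ 2922 (mod 3139)
3138 = 2048 + 1024 + 64 + 2 in binary powers of 2.
So 4^3138 ≡ 2922 · 2295 · 4 · 16 ≡ 446 (mod 3139).
Since 446 ≠ 1, base 4 is a Fermat witness: 3139 is composite.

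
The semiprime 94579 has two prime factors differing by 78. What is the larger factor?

349

Since p = q + 78, we have 94579 = q(q + 78), so q² + 78q − 94579 = 0.
Discriminant: 78² + 4·94579 = 6084 + 378316 = 384400; √384400 = 620.
q = (−78 + 620)/2 = 271, and p = q + 78 = 349.
Check: 271 · 349 = 94579.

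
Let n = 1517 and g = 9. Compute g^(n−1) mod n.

493

9^1 ≡ 9 (mod 1517)
9^2 ≡ 9^2 = 81 ≡ 81 (mod 1517)
9^4 ≡ 81^2 = 6561 ≡ 493 (mod 1517)
9^8 ≡ 493^2 = 243049 ≡ 329 (mod 1517)
9^16 ≡ 329^2 = 108241 ≡ 534 (mod 1517)
9^32 ≡ 534^2 = 285156 ≡ 1477 (mod 1517)
9^64 ≡ 1477^2 = 2181529 ≡ 83 (mod 1517)
9^128 ≡ 83^2 = 6889 ≡ 821 (mod 1517)
9^256 ≡ 821^2 = 674041 ≡ 493 (mod 1517)
9^512 ≡ 493^2 = 243049 ≡ 329 (mod 1517)
9^1024 ≡ 329^2 = 108241 ≡ 534 (mod 1517)
1516 = 1024 + 256 + 128 + 64 + 32 + 8 + 4 in binary powers of 2.
So 9^1516 ≡ 534 · 493 · 821 · 83 · 1477 · 329 · 493 ≡ 493 (mod 1517).
Since 493 ≠ 1, base 9 is a Fermat witness: 1517 is composite.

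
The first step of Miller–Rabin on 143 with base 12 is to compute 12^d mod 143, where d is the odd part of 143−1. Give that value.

143 − 1 = 142 = 2^1 · 71, so d = 71.
12^1 ≡ 12 (mod 143)
12^2 ≡ 12^2 = 144 ≡ 1 (mod 143)
12^4 ≡ 1^2 = 1 ≡ 1 (mod 143)
12^8 ≡ 1^2 = 1 ≡ 1 (mod 143)
12^16 ≡ 1^2 = 1 ≡ 1 (mod 143)
12^32 ≡ 1^2 = 1 ≡ 1 (mod 143)
12^64 ≡ 1^2 = 1 ≡ 1 (mod 143)
71 = 64 + 4 + 2 + 1 in binary powers of 2.
So 12^71 ≡ 1 · 1 · 1 · 12 ≡ 12 (mod 143).
Squaring chain: 12; never reaches −1, so base 12 is a Miller–Rabin witness that 143 is composite.

12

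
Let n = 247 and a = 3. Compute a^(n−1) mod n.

144

3^1 ≡ 3 (mod 247)
3^2 ≡ 3^2 = 9 ≡ 9 (mod 247)
3^4 ≡ 9^2 = 81 ≡ 81 (mod 247)
3^8 ≡ 81^2 = 6561 ≡ 139 (mod 247)
3^16 ≡ 139^2 = 19321 ≡ 55 (mod 247)
3^32 ≡ 55^2 = 3025 ≡ 61 (mod 247)
3^64 ≡ 61^2 = 3721 ≡ 16 (mod 247)
3^128 ≡ 16^2 = 256 ≡ 9 (mod 247)
246 = 128 + 64 + 32 + 16 + 4 + 2 in binary powers of 2.
So 3^246 ≡ 9 · 16 · 61 · 55 · 81 · 9 ≡ 144 (mod 247).
Since 144 ≠ 1, base 3 is a Fermat witness: 247 is composite.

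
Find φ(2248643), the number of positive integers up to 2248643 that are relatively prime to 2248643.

2188800

Factor: 2248643 = 61 · 191 · 193.
φ(2248643) = (61−1) · (191−1) · (193−1) = 60 · 190 · 192 = 2188800.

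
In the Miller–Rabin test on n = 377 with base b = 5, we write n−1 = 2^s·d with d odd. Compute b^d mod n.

377 − 1 = 376 = 2^3 · 47, so d = 47.
5^1 ≡ 5 (mod 377)
5^2 ≡ 5^2 = 25 ≡ 25 (mod 377)
5^4 ≡ 25^2 = 625 ≡ 248 (mod 377)
5^8 ≡ 248^2 = 61504 ≡ 53 (mod 377)
5^16 ≡ 53^2 = 2809 ≡ 170 (mod 377)
5^32 ≡ 170^2 = 28900 ≡ 248 (mod 377)
47 = 32 + 8 + 4 + 2 + 1 in binary powers of 2.
So 5^47 ≡ 248 · 53 · 248 · 25 · 5 ≡ 138 (mod 377).
Squaring chain: 138 → 194 → 313; never reaches −1, so base 5 is a Miller–Rabin witness that 377 is composite.

138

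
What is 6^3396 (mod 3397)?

6^1 ≡ 6 (mod 3397)
6^2 ≡ 6^2 = 36 ≡ 36 (mod 3397)
6^4 ≡ 36^2 = 1296 ≡ 1296 (mod 3397)
6^8 ≡ 1296^2 = 1679616 ≡ 1498 (mod 3397)
6^16 ≡ 1498^2 = 2244004 ≡ 1984 (mod 3397)
6^32 ≡ 1984^2 = 3936256 ≡ 2530 (mod 3397)
6^64 ≡ 2530^2 = 6400900 ≡ 952 (mod 3397)
6^128 ≡ 952^2 = 906304 ≡ 2702 (mod 3397)
6^256 ≡ 2702^2 = 7300804 ≡ 651 (mod 3397)
6^512 ≡ 651^2 = 423801 ≡ 2573 (mod 3397)
6^1024 ≡ 2573^2 = 6620329 ≡ 2973 (mod 3397)
6^2048 ≡ 2973^2 = 8838729 ≡ 3132 (mod 3397)
3396 = 2048 + 1024 + 256 + 64 + 4 in binary powers of 2.
So 6^3396 ≡ 3132 · 2973 · 651 · 952 · 1296 ≡ 732 (mod 3397).
Since 732 ≠ 1, base 6 is a Fermat witness: 3397 is composite.

732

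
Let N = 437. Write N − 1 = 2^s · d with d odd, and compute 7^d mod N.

437 − 1 = 436 = 2^2 · 109, so d = 109.
7^1 ≡ 7 (mod 437)
7^2 ≡ 7^2 = 49 ≡ 49 (mod 437)
7^4 ≡ 49^2 = 2401 ≡ 216 (mod 437)
7^8 ≡ 216^2 = 46656 ≡ 334 (mod 437)
7^16 ≡ 334^2 = 111556 ≡ 121 (mod 437)
7^32 ≡ 121^2 = 14641 ≡ 220 (mod 437)
7^64 ≡ 220^2 = 48400 ≡ 330 (mod 437)
109 = 64 + 32 + 8 + 4 + 1 in binary powers of 2.
So 7^109 ≡ 330 · 220 · 334 · 216 · 7 ≡ 102 (mod 437).
Squaring chain: 102 → 353; never reaches −1, so base 7 is a Miller–Rabin witness that 437 is composite.

102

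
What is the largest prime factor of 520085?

59

520085 = 5 · 104017
104017 = 41 · 2537
2537 = 43 · 59
59 is prime.
So 520085 = 5 · 41 · 43 · 59; the largest prime factor is 59.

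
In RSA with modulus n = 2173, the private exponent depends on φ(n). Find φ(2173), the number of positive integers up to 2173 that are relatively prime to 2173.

2080

Factor: 2173 = 41 · 53.
φ(2173) = (41−1) · (53−1) = 40 · 52 = 2080.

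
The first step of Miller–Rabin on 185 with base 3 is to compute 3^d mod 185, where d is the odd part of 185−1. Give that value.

132

185 − 1 = 184 = 2^3 · 23, so d = 23.
3^1 ≡ 3 (mod 185)
3^2 ≡ 3^2 = 9 ≡ 9 (mod 185)
3^4 ≡ 9^2 = 81 ≡ 81 (mod 185)
3^8 ≡ 81^2 = 6561 ≡ 86 (mod 185)
3^16 ≡ 86^2 = 7396 ≡ 181 (mod 185)
23 = 16 + 4 + 2 + 1 in binary powers of 2.
So 3^23 ≡ 181 · 81 · 9 · 3 ≡ 132 (mod 185).
Squaring chain: 132 → 34 → 46; never reaches −1, so base 3 is a Miller–Rabin witness that 185 is composite.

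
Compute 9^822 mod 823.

9^1 ≡ 9 (mod 823)
9^2 ≡ 9^2 = 81 ≡ 81 (mod 823)
9^4 ≡ 81^2 = 6561 ≡ 800 (mod 823)
9^8 ≡ 800^2 = 640000 ≡ 529 (mod 823)
9^16 ≡ 529^2 = 279841 ≡ 21 (mod 823)
9^32 ≡ 21^2 = 441 ≡ 441 (mod 823)
9^64 ≡ 441^2 = 194481 ≡ 253 (mod 823)
9^128 ≡ 253^2 = 64009 ≡ 638 (mod 823)
9^256 ≡ 638^2 = 407044 ≡ 482 (mod 823)
9^512 ≡ 482^2 = 232324 ≡ 238 (mod 823)
822 = 512 + 256 + 32 + 16 + 4 + 2 in binary powers of 2.
So 9^822 ≡ 238 · 482 · 441 · 21 · 800 · 81 ≡ 1 (mod 823).
Since the result is 1, base 9 gives no evidence that 823 is composite.

1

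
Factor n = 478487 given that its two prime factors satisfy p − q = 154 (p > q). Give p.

773

Since p = q + 154, we have 478487 = q(q + 154), so q² + 154q − 478487 = 0.
Discriminant: 154² + 4·478487 = 23716 + 1913948 = 1937664; √1937664 = 1392.
q = (−154 + 1392)/2 = 619, and p = q + 154 = 773.
Check: 619 · 773 = 478487.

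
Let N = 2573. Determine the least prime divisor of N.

31

2573 is odd.
Digit sum 17, not divisible by 3.
Ends in 3: not divisible by 5.
7: 2573 = 7·367 + 4
11: 2573 = 11·233 + 10
13: 2573 = 13·197 + 12
17: 2573 = 17·151 + 6
19: 2573 = 19·135 + 8
23: 2573 = 23·111 + 20
29: 2573 = 29·88 + 21
31: 2573 = 31·83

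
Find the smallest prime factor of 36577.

36577 is odd.
Digit sum 28, not divisible by 3.
Ends in 7: not divisible by 5.
7: 36577 = 7·5225 + 2
11: 36577 = 11·3325 + 2
13: 36577 = 13·2813 + 8
17: 36577 = 17·2151 + 10
19: 36577 = 19·1925 + 2
23: 36577 = 23·1590 + 7
29: 36577 = 29·1261 + 8
31: 36577 = 31·1179 + 28
37: 36577 = 37·988 + 21
41: 36577 = 41·892 + 5
43: 36577 = 43·850 + 27
47: 36577 = 47·778 + 11
53: 36577 = 53·690 + 7
59: 36577 = 59·619 + 56
61: 36577 = 61·599 + 38
67: 36577 = 67·545 + 62
71: 36577 = 71·515 + 12
73: 36577 = 73·501 + 4
79: 36577 = 79·463

79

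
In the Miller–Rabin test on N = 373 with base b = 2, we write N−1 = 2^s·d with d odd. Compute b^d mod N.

373 − 1 = 372 = 2^2 · 93, so d = 93.
2^1 ≡ 2 (mod 373)
2^2 ≡ 2^2 = 4 ≡ 4 (mod 373)
2^4 ≡ 4^2 = 16 ≡ 16 (mod 373)
2^8 ≡ 16^2 = 256 ≡ 256 (mod 373)
2^16 ≡ 256^2 = 65536 ≡ 261 (mod 373)
2^32 ≡ 261^2 = 68121 ≡ 235 (mod 373)
2^64 ≡ 235^2 = 55225 ≡ 21 (mod 373)
93 = 64 + 16 + 8 + 4 + 1 in binary powers of 2.
So 2^93 ≡ 21 · 261 · 256 · 16 · 2 ≡ 104 (mod 373).
Squaring chain: 104 → 372; reaches −1, so base 2 does not prove 373 composite.

104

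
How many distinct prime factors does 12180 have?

5

12180 = 2^2 · 3045
3045 = 3 · 1015
1015 = 5 · 203
203 = 7 · 29
12180 = 2^2 · 3 · 5 · 7 · 29, which has 5 distinct prime factors.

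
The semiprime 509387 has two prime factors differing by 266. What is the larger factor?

859

Since p = q + 266, we have 509387 = q(q + 266), so q² + 266q − 509387 = 0.
Discriminant: 266² + 4·509387 = 70756 + 2037548 = 2108304; √2108304 = 1452.
q = (−266 + 1452)/2 = 593, and p = q + 266 = 859.
Check: 593 · 859 = 509387.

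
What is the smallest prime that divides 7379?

7379 is odd.
Digit sum 26, not divisible by 3.
Ends in 9: not divisible by 5.
7: 7379 = 7·1054 + 1
11: 7379 = 11·670 + 9
13: 7379 = 13·567 + 8
17: 7379 = 17·434 + 1
19: 7379 = 19·388 + 7
23: 7379 = 23·320 + 19
29: 7379 = 29·254 + 13
31: 7379 = 31·238 + 1
37: 7379 = 37·199 + 16
41: 7379 = 41·179 + 40
43: 7379 = 43·171 + 26
47: 7379 = 47·157

47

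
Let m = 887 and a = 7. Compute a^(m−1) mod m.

7^1 ≡ 7 (mod 887)
7^2 ≡ 7^2 = 49 ≡ 49 (mod 887)
7^4 ≡ 49^2 = 2401 ≡ 627 (mod 887)
7^8 ≡ 627^2 = 393129 ≡ 188 (mod 887)
7^16 ≡ 188^2 = 35344 ≡ 751 (mod 887)
7^32 ≡ 751^2 = 564001 ≡ 756 (mod 887)
7^64 ≡ 756^2 = 571536 ≡ 308 (mod 887)
7^128 ≡ 308^2 = 94864 ≡ 842 (mod 887)
7^256 ≡ 842^2 = 708964 ≡ 251 (mod 887)
7^512 ≡ 251^2 = 63001 ≡ 24 (mod 887)
886 = 512 + 256 + 64 + 32 + 16 + 4 + 2 in binary powers of 2.
So 7^886 ≡ 24 · 251 · 308 · 756 · 751 · 627 · 49 ≡ 1 (mod 887).
Since the result is 1, base 7 gives no evidence that 887 is composite.

1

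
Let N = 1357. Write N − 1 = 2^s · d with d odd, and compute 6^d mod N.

1212

1357 − 1 = 1356 = 2^2 · 339, so d = 339.
6^1 ≡ 6 (mod 1357)
6^2 ≡ 6^2 = 36 ≡ 36 (mod 1357)
6^4 ≡ 36^2 = 1296 ≡ 1296 (mod 1357)
6^8 ≡ 1296^2 = 1679616 ≡ 1007 (mod 1357)
6^16 ≡ 1007^2 = 1014049 ≡ 370 (mod 1357)
6^32 ≡ 370^2 = 136900 ≡ 1200 (mod 1357)
6^64 ≡ 1200^2 = 1440000 ≡ 223 (mod 1357)
6^128 ≡ 223^2 = 49729 ≡ 877 (mod 1357)
6^256 ≡ 877^2 = 769129 ≡ 1067 (mod 1357)
339 = 256 + 64 + 16 + 2 + 1 in binary powers of 2.
So 6^339 ≡ 1067 · 223 · 370 · 36 · 6 ≡ 1212 (mod 1357).
Squaring chain: 1212 → 670; never reaches −1, so base 6 is a Miller–Rabin witness that 1357 is composite.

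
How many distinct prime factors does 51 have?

51 = 3 · 17
51 = 3 · 17, which has 2 distinct prime factors.

2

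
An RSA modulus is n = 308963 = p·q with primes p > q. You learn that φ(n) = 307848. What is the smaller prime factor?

509

φ(n) = (p−1)(q−1) = n − (p+q) + 1, so p + q = 308963 − 307848 + 1 = 1116.
p and q are the roots of t² − 1116t + 308963 = 0.
Discriminant: 1116² − 4·308963 = 1245456 − 1235852 = 9604; √9604 = 98.
q = (1116 − 98)/2 = 509, p = (1116 + 98)/2 = 607.
Check: 509 · 607 = 308963.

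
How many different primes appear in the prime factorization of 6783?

6783 = 3 · 2261
2261 = 7 · 323
323 = 17 · 19
6783 = 3 · 7 · 17 · 19, which has 4 distinct prime factors.

4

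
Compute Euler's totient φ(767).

Factor: 767 = 13 · 59.
φ(767) = (13−1) · (59−1) = 12 · 58 = 696.

696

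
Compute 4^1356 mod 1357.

685

4^1 ≡ 4 (mod 1357)
4^2 ≡ 4^2 = 16 ≡ 16 (mod 1357)
4^4 ≡ 16^2 = 256 ≡ 256 (mod 1357)
4^8 ≡ 256^2 = 65536 ≡ 400 (mod 1357)
4^16 ≡ 400^2 = 160000 ≡ 1231 (mod 1357)
4^32 ≡ 1231^2 = 1515361 ≡ 949 (mod 1357)
4^64 ≡ 949^2 = 900601 ≡ 910 (mod 1357)
4^128 ≡ 910^2 = 828100 ≡ 330 (mod 1357)
4^256 ≡ 330^2 = 108900 ≡ 340 (mod 1357)
4^512 ≡ 340^2 = 115600 ≡ 255 (mod 1357)
4^1024 ≡ 255^2 = 65025 ≡ 1246 (mod 1357)
1356 = 1024 + 256 + 64 + 8 + 4 in binary powers of 2.
So 4^1356 ≡ 1246 · 340 · 910 · 400 · 256 ≡ 685 (mod 1357).
Since 685 ≠ 1, base 4 is a Fermat witness: 1357 is composite.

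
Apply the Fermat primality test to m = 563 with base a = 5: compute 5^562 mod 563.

1

5^1 ≡ 5 (mod 563)
5^2 ≡ 5^2 = 25 ≡ 25 (mod 563)
5^4 ≡ 25^2 = 625 ≡ 62 (mod 563)
5^8 ≡ 62^2 = 3844 ≡ 466 (mod 563)
5^16 ≡ 466^2 = 217156 ≡ 401 (mod 563)
5^32 ≡ 401^2 = 160801 ≡ 346 (mod 563)
5^64 ≡ 346^2 = 119716 ≡ 360 (mod 563)
5^128 ≡ 360^2 = 129600 ≡ 110 (mod 563)
5^256 ≡ 110^2 = 12100 ≡ 277 (mod 563)
5^512 ≡ 277^2 = 76729 ≡ 161 (mod 563)
562 = 512 + 32 + 16 + 2 in binary powers of 2.
So 5^562 ≡ 161 · 346 · 401 · 25 ≡ 1 (mod 563).
Since the result is 1, base 5 gives no evidence that 563 is composite.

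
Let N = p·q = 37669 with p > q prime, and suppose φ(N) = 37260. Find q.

φ(n) = (p−1)(q−1) = n − (p+q) + 1, so p + q = 37669 − 37260 + 1 = 410.
p and q are the roots of t² − 410t + 37669 = 0.
Discriminant: 410² − 4·37669 = 168100 − 150676 = 17424; √17424 = 132.
q = (410 − 132)/2 = 139, p = (410 + 132)/2 = 271.
Check: 139 · 271 = 37669.

139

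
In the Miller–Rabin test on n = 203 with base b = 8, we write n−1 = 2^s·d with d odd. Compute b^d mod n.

155

203 − 1 = 202 = 2^1 · 101, so d = 101.
8^1 ≡ 8 (mod 203)
8^2 ≡ 8^2 = 64 ≡ 64 (mod 203)
8^4 ≡ 64^2 = 4096 ≡ 36 (mod 203)
8^8 ≡ 36^2 = 1296 ≡ 78 (mod 203)
8^16 ≡ 78^2 = 6084 ≡ 197 (mod 203)
8^32 ≡ 197^2 = 38809 ≡ 36 (mod 203)
8^64 ≡ 36^2 = 1296 ≡ 78 (mod 203)
101 = 64 + 32 + 4 + 1 in binary powers of 2.
So 8^101 ≡ 78 · 36 · 36 · 8 ≡ 155 (mod 203).
Squaring chain: 155; never reaches −1, so base 8 is a Miller–Rabin witness that 203 is composite.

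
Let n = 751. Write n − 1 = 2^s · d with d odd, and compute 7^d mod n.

750

751 − 1 = 750 = 2^1 · 375, so d = 375.
7^1 ≡ 7 (mod 751)
7^2 ≡ 7^2 = 49 ≡ 49 (mod 751)
7^4 ≡ 49^2 = 2401 ≡ 148 (mod 751)
7^8 ≡ 148^2 = 21904 ≡ 125 (mod 751)
7^16 ≡ 125^2 = 15625 ≡ 605 (mod 751)
7^32 ≡ 605^2 = 366025 ≡ 288 (mod 751)
7^64 ≡ 288^2 = 82944 ≡ 334 (mod 751)
7^128 ≡ 334^2 = 111556 ≡ 408 (mod 751)
7^256 ≡ 408^2 = 166464 ≡ 493 (mod 751)
375 = 256 + 64 + 32 + 16 + 4 + 2 + 1 in binary powers of 2.
So 7^375 ≡ 493 · 334 · 288 · 605 · 148 · 49 · 7 ≡ 750 (mod 751).
Since 7^d ≡ 750 (mod 751), base 7 does not prove 751 composite.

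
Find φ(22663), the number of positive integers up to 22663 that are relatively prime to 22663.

22360

Factor: 22663 = 131 · 173.
φ(22663) = (131−1) · (173−1) = 130 · 172 = 22360.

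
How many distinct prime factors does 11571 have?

4

11571 = 3 · 3857
3857 = 7 · 551
551 = 19 · 29
11571 = 3 · 7 · 19 · 29, which has 4 distinct prime factors.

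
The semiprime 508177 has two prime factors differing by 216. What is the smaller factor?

613

Since p = q + 216, we have 508177 = q(q + 216), so q² + 216q − 508177 = 0.
Discriminant: 216² + 4·508177 = 46656 + 2032708 = 2079364; √2079364 = 1442.
q = (−216 + 1442)/2 = 613, and p = q + 216 = 829.
Check: 613 · 829 = 508177.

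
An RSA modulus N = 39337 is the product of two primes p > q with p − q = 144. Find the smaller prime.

Since p = q + 144, we have 39337 = q(q + 144), so q² + 144q − 39337 = 0.
Discriminant: 144² + 4·39337 = 20736 + 157348 = 178084; √178084 = 422.
q = (−144 + 422)/2 = 139, and p = q + 144 = 283.
Check: 139 · 283 = 39337.

139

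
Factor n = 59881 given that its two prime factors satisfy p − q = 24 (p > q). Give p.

Since p = q + 24, we have 59881 = q(q + 24), so q² + 24q − 59881 = 0.
Discriminant: 24² + 4·59881 = 576 + 239524 = 240100; √240100 = 490.
q = (−24 + 490)/2 = 233, and p = q + 24 = 257.
Check: 233 · 257 = 59881.

257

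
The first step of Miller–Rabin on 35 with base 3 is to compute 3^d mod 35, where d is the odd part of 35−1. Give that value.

35 − 1 = 34 = 2^1 · 17, so d = 17.
3^1 ≡ 3 (mod 35)
3^2 ≡ 3^2 = 9 ≡ 9 (mod 35)
3^4 ≡ 9^2 = 81 ≡ 11 (mod 35)
3^8 ≡ 11^2 = 121 ≡ 16 (mod 35)
3^16 ≡ 16^2 = 256 ≡ 11 (mod 35)
17 = 16 + 1 in binary powers of 2.
So 3^17 ≡ 11 · 3 ≡ 33 (mod 35).
Squaring chain: 33; never reaches −1, so base 3 is a Miller–Rabin witness that 35 is composite.

33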